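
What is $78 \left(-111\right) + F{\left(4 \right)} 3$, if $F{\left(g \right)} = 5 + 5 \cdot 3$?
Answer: $-8598$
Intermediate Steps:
$F{\left(g \right)} = 20$ ($F{\left(g \right)} = 5 + 15 = 20$)
$78 \left(-111\right) + F{\left(4 \right)} 3 = 78 \left(-111\right) + 20 \cdot 3 = -8658 + 60 = -8598$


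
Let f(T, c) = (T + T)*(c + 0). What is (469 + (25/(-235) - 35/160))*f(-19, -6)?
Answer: 40178559/376 ≈ 1.0686e+5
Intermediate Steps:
f(T, c) = 2*T*c (f(T, c) = (2*T)*c = 2*T*c)
(469 + (25/(-235) - 35/160))*f(-19, -6) = (469 + (25/(-235) - 35/160))*(2*(-19)*(-6)) = (469 + (25*(-1/235) - 35*1/160))*228 = (469 + (-5/47 - 7/32))*228 = (469 - 489/1504)*228 = (704887/1504)*228 = 40178559/376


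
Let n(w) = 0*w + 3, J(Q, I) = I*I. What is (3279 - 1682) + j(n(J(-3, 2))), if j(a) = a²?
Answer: 1606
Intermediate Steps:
J(Q, I) = I²
n(w) = 3 (n(w) = 0 + 3 = 3)
(3279 - 1682) + j(n(J(-3, 2))) = (3279 - 1682) + 3² = 1597 + 9 = 1606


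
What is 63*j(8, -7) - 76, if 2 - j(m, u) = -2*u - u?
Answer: -1273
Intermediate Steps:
j(m, u) = 2 + 3*u (j(m, u) = 2 - (-2*u - u) = 2 - (-3)*u = 2 + 3*u)
63*j(8, -7) - 76 = 63*(2 + 3*(-7)) - 76 = 63*(2 - 21) - 76 = 63*(-19) - 76 = -1197 - 76 = -1273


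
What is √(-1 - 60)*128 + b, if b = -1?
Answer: -1 + 128*I*√61 ≈ -1.0 + 999.71*I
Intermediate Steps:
√(-1 - 60)*128 + b = √(-1 - 60)*128 - 1 = √(-61)*128 - 1 = (I*√61)*128 - 1 = 128*I*√61 - 1 = -1 + 128*I*√61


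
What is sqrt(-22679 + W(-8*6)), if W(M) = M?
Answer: I*sqrt(22727) ≈ 150.75*I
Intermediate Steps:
sqrt(-22679 + W(-8*6)) = sqrt(-22679 - 8*6) = sqrt(-22679 - 48) = sqrt(-22727) = I*sqrt(22727)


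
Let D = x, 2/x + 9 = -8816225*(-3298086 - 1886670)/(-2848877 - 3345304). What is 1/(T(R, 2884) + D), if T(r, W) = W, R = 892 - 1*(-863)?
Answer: 15236677071243/43942576669335358 ≈ 0.00034674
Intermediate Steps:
R = 1755 (R = 892 + 863 = 1755)
x = -4129454/15236677071243 (x = 2/(-9 - 8816225*(-3298086 - 1886670)/(-2848877 - 3345304)) = 2/(-9 - 8816225/((-6194181/(-5184756)))) = 2/(-9 - 8816225/((-6194181*(-1/5184756)))) = 2/(-9 - 8816225/2064727/1728252) = 2/(-9 - 8816225*1728252/2064727) = 2/(-9 - 15236658488700/2064727) = 2/(-15236677071243/2064727) = 2*(-2064727/15236677071243) = -4129454/15236677071243 ≈ -2.7102e-7)
D = -4129454/15236677071243 ≈ -2.7102e-7
1/(T(R, 2884) + D) = 1/(2884 - 4129454/15236677071243) = 1/(43942576669335358/15236677071243) = 15236677071243/43942576669335358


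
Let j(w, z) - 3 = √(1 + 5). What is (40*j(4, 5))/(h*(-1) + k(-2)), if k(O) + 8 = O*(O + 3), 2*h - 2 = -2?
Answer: -12 - 4*√6 ≈ -21.798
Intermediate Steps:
h = 0 (h = 1 + (½)*(-2) = 1 - 1 = 0)
k(O) = -8 + O*(3 + O) (k(O) = -8 + O*(O + 3) = -8 + O*(3 + O))
j(w, z) = 3 + √6 (j(w, z) = 3 + √(1 + 5) = 3 + √6)
(40*j(4, 5))/(h*(-1) + k(-2)) = (40*(3 + √6))/(0*(-1) + (-8 + (-2)² + 3*(-2))) = (120 + 40*√6)/(0 + (-8 + 4 - 6)) = (120 + 40*√6)/(0 - 10) = (120 + 40*√6)/(-10) = (120 + 40*√6)*(-⅒) = -12 - 4*√6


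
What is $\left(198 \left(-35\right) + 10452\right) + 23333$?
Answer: $26855$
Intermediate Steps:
$\left(198 \left(-35\right) + 10452\right) + 23333 = \left(-6930 + 10452\right) + 23333 = 3522 + 23333 = 26855$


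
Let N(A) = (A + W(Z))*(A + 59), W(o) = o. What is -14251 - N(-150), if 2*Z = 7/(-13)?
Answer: -55851/2 ≈ -27926.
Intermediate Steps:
Z = -7/26 (Z = (7/(-13))/2 = (7*(-1/13))/2 = (½)*(-7/13) = -7/26 ≈ -0.26923)
N(A) = (59 + A)*(-7/26 + A) (N(A) = (A - 7/26)*(A + 59) = (-7/26 + A)*(59 + A) = (59 + A)*(-7/26 + A))
-14251 - N(-150) = -14251 - (-413/26 + (-150)² + (1527/26)*(-150)) = -14251 - (-413/26 + 22500 - 114525/13) = -14251 - 1*27349/2 = -14251 - 27349/2 = -55851/2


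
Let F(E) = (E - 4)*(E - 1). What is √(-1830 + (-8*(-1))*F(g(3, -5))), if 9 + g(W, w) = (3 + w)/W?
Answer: I*√5974/3 ≈ 25.764*I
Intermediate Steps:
g(W, w) = -9 + (3 + w)/W
F(E) = (-1 + E)*(-4 + E) (F(E) = (-4 + E)*(-1 + E) = (-1 + E)*(-4 + E))
√(-1830 + (-8*(-1))*F(g(3, -5))) = √(-1830 + (-8*(-1))*(4 + ((3 - 5 - 9*3)/3)² - 5*(3 - 5 - 9*3)/3)) = √(-1830 + 8*(4 + ((3 - 5 - 27)/3)² - 5*(3 - 5 - 27)/3)) = √(-1830 + 8*(4 + ((⅓)*(-29))² - 5*(-29)/3)) = √(-1830 + 8*(4 + (-29/3)² - 5*(-29/3))) = √(-1830 + 8*(4 + 841/9 + 145/3)) = √(-1830 + 8*(1312/9)) = √(-1830 + 10496/9) = √(-5974/9) = I*√5974/3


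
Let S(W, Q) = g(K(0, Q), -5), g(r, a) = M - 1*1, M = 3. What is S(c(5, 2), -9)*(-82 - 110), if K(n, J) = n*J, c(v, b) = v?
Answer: -384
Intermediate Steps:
K(n, J) = J*n
g(r, a) = 2 (g(r, a) = 3 - 1*1 = 3 - 1 = 2)
S(W, Q) = 2
S(c(5, 2), -9)*(-82 - 110) = 2*(-82 - 110) = 2*(-192) = -384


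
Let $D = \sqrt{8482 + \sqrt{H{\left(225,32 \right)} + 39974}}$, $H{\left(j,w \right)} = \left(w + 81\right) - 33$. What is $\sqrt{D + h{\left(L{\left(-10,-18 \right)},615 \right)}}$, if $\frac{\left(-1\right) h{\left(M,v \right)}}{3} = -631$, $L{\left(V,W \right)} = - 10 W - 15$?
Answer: $\sqrt{1893 + \sqrt{8482 + \sqrt{40054}}} \approx 44.567$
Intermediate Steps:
$H{\left(j,w \right)} = 48 + w$ ($H{\left(j,w \right)} = \left(81 + w\right) - 33 = 48 + w$)
$L{\left(V,W \right)} = -15 - 10 W$
$h{\left(M,v \right)} = 1893$ ($h{\left(M,v \right)} = \left(-3\right) \left(-631\right) = 1893$)
$D = \sqrt{8482 + \sqrt{40054}}$ ($D = \sqrt{8482 + \sqrt{\left(48 + 32\right) + 39974}} = \sqrt{8482 + \sqrt{80 + 39974}} = \sqrt{8482 + \sqrt{40054}} \approx 93.178$)
$\sqrt{D + h{\left(L{\left(-10,-18 \right)},615 \right)}} = \sqrt{\sqrt{8482 + \sqrt{40054}} + 1893} = \sqrt{1893 + \sqrt{8482 + \sqrt{40054}}}$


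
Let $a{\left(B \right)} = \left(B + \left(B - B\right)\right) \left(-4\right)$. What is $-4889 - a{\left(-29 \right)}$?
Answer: $-5005$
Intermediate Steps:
$a{\left(B \right)} = - 4 B$ ($a{\left(B \right)} = \left(B + 0\right) \left(-4\right) = B \left(-4\right) = - 4 B$)
$-4889 - a{\left(-29 \right)} = -4889 - \left(-4\right) \left(-29\right) = -4889 - 116 = -5005$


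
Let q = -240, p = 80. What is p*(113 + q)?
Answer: -10160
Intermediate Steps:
p*(113 + q) = 80*(113 - 240) = 80*(-127) = -10160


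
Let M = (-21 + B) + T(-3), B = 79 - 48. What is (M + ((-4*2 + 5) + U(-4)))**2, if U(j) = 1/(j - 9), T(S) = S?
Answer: 2601/169 ≈ 15.391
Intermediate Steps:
B = 31
U(j) = 1/(-9 + j)
M = 7 (M = (-21 + 31) - 3 = 10 - 3 = 7)
(M + ((-4*2 + 5) + U(-4)))**2 = (7 + ((-4*2 + 5) + 1/(-9 - 4)))**2 = (7 + ((-8 + 5) + 1/(-13)))**2 = (7 + (-3 - 1/13))**2 = (7 - 40/13)**2 = (51/13)**2 = 2601/169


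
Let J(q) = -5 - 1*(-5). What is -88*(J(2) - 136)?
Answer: 11968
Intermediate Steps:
J(q) = 0 (J(q) = -5 + 5 = 0)
-88*(J(2) - 136) = -88*(0 - 136) = -88*(-136) = 11968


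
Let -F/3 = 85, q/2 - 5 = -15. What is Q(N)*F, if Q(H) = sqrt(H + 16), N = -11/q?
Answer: -51*sqrt(1655)/2 ≈ -1037.4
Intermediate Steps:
q = -20 (q = 10 + 2*(-15) = 10 - 30 = -20)
N = 11/20 (N = -11/(-20) = -11*(-1/20) = 11/20 ≈ 0.55000)
F = -255 (F = -3*85 = -255)
Q(H) = sqrt(16 + H)
Q(N)*F = sqrt(16 + 11/20)*(-255) = sqrt(331/20)*(-255) = (sqrt(1655)/10)*(-255) = -51*sqrt(1655)/2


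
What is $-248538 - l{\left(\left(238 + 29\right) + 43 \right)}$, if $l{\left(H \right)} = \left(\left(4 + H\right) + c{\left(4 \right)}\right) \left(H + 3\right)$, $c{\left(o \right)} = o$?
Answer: $-348072$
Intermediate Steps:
$l{\left(H \right)} = \left(3 + H\right) \left(8 + H\right)$ ($l{\left(H \right)} = \left(\left(4 + H\right) + 4\right) \left(H + 3\right) = \left(8 + H\right) \left(3 + H\right) = \left(3 + H\right) \left(8 + H\right)$)
$-248538 - l{\left(\left(238 + 29\right) + 43 \right)} = -248538 - \left(24 + \left(\left(238 + 29\right) + 43\right)^{2} + 11 \left(\left(238 + 29\right) + 43\right)\right) = -248538 - \left(24 + \left(267 + 43\right)^{2} + 11 \left(267 + 43\right)\right) = -248538 - \left(24 + 310^{2} + 11 \cdot 310\right) = -248538 - \left(24 + 96100 + 3410\right) = -248538 - 99534 = -348072$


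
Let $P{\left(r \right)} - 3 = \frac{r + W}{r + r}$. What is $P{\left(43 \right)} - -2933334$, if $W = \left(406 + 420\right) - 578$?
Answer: $\frac{252267273}{86} \approx 2.9333 \cdot 10^{6}$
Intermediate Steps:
$W = 248$ ($W = 826 - 578 = 248$)
$P{\left(r \right)} = 3 + \frac{248 + r}{2 r}$ ($P{\left(r \right)} = 3 + \frac{r + 248}{r + r} = 3 + \frac{248 + r}{2 r}$)
$P{\left(43 \right)} - -2933334 = \left(\frac{7}{2} + \frac{124}{43}\right) - -2933334 = \left(\frac{7}{2} + 124 \cdot \frac{1}{43}\right) + 2933334 = \left(\frac{7}{2} + \frac{124}{43}\right) + 2933334 = \frac{549}{86} + 2933334 = \frac{252267273}{86}$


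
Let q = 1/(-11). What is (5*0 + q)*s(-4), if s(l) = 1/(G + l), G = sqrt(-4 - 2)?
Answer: 2/121 + I*sqrt(6)/242 ≈ 0.016529 + 0.010122*I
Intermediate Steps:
G = I*sqrt(6) (G = sqrt(-6) = I*sqrt(6) ≈ 2.4495*I)
q = -1/11 ≈ -0.090909
s(l) = 1/(l + I*sqrt(6)) (s(l) = 1/(I*sqrt(6) + l) = 1/(l + I*sqrt(6)))
(5*0 + q)*s(-4) = (5*0 - 1/11)/(-4 + I*sqrt(6)) = (0 - 1/11)/(-4 + I*sqrt(6)) = -1/(11*(-4 + I*sqrt(6)))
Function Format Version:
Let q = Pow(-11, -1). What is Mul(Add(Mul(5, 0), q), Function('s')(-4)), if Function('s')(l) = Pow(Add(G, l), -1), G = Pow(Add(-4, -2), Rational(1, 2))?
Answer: Add(Rational(2, 121), Mul(Rational(1, 242), I, Pow(6, Rational(1, 2)))) ≈ Add(0.016529, Mul(0.010122, I))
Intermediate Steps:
G = Mul(I, Pow(6, Rational(1, 2))) (G = Pow(-6, Rational(1, 2)) = Mul(I, Pow(6, Rational(1, 2))) ≈ Mul(2.4495, I))
q = Rational(-1, 11) ≈ -0.090909
Function('s')(l) = Pow(Add(l, Mul(I, Pow(6, Rational(1, 2)))), -1) (Function('s')(l) = Pow(Add(Mul(I, Pow(6, Rational(1, 2))), l), -1) = Pow(Add(l, Mul(I, Pow(6, Rational(1, 2)))), -1))
Mul(Add(Mul(5, 0), q), Function('s')(-4)) = Mul(Add(Mul(5, 0), Rational(-1, 11)), Pow(Add(-4, Mul(I, Pow(6, Rational(1, 2)))), -1)) = Mul(Add(0, Rational(-1, 11)), Pow(Add(-4, Mul(I, Pow(6, Rational(1, 2)))), -1)) = Mul(Rational(-1, 11), Pow(Add(-4, Mul(I, Pow(6, Rational(1, 2)))), -1))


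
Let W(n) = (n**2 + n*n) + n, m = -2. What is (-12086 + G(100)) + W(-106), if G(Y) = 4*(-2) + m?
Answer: 10270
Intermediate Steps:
G(Y) = -10 (G(Y) = 4*(-2) - 2 = -8 - 2 = -10)
W(n) = n + 2*n**2 (W(n) = (n**2 + n**2) + n = 2*n**2 + n = n + 2*n**2)
(-12086 + G(100)) + W(-106) = (-12086 - 10) - 106*(1 + 2*(-106)) = -12096 - 106*(1 - 212) = -12096 - 106*(-211) = -12096 + 22366 = 10270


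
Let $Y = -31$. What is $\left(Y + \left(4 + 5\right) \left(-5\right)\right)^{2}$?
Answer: $5776$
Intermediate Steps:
$\left(Y + \left(4 + 5\right) \left(-5\right)\right)^{2} = \left(-31 + \left(4 + 5\right) \left(-5\right)\right)^{2} = \left(-31 + 9 \left(-5\right)\right)^{2} = \left(-31 - 45\right)^{2} = \left(-76\right)^{2} = 5776$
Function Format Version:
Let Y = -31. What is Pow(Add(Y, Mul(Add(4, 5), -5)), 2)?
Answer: 5776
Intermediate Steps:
Pow(Add(Y, Mul(Add(4, 5), -5)), 2) = Pow(Add(-31, Mul(Add(4, 5), -5)), 2) = Pow(Add(-31, Mul(9, -5)), 2) = Pow(Add(-31, -45), 2) = Pow(-76, 2) = 5776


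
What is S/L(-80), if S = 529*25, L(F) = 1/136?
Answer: 1798600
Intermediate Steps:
L(F) = 1/136
S = 13225
S/L(-80) = 13225/(1/136) = 13225*136 = 1798600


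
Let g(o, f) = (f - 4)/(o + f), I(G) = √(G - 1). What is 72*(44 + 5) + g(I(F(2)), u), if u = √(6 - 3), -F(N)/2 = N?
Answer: (-4 + 3529*√3 + 3528*I*√5)/(√3 + I*√5) ≈ 3527.5 + 0.63391*I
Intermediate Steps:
F(N) = -2*N
I(G) = √(-1 + G)
u = √3 ≈ 1.7320
g(o, f) = (-4 + f)/(f + o)
72*(44 + 5) + g(I(F(2)), u) = 72*(44 + 5) + (-4 + √3)/(√3 + √(-1 - 2*2)) = 72*49 + (-4 + √3)/(√3 + √(-1 - 4)) = 3528 + (-4 + √3)/(√3 + √(-5)) = 3528 + (-4 + √3)/(√3 + I*√5)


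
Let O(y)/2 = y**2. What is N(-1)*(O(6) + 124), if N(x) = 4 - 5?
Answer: -196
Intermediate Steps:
N(x) = -1
O(y) = 2*y**2
N(-1)*(O(6) + 124) = -(2*6**2 + 124) = -(2*36 + 124) = -(72 + 124) = -1*196 = -196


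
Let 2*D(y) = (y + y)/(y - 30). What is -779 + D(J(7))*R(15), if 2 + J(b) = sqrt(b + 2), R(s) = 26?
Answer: -22617/29 ≈ -779.90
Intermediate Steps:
J(b) = -2 + sqrt(2 + b) (J(b) = -2 + sqrt(b + 2) = -2 + sqrt(2 + b))
D(y) = y/(-30 + y) (D(y) = ((y + y)/(y - 30))/2 = ((2*y)/(-30 + y))/2 = (2*y/(-30 + y))/2 = y/(-30 + y))
-779 + D(J(7))*R(15) = -779 + ((-2 + sqrt(2 + 7))/(-30 + (-2 + sqrt(2 + 7))))*26 = -779 + ((-2 + sqrt(9))/(-30 + (-2 + sqrt(9))))*26 = -779 + ((-2 + 3)/(-30 + (-2 + 3)))*26 = -779 + (1/(-30 + 1))*26 = -779 + (1/(-29))*26 = -779 + (1*(-1/29))*26 = -779 - 1/29*26 = -779 - 26/29 = -22617/29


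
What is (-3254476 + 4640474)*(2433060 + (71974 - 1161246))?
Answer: 1862487480424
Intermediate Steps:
(-3254476 + 4640474)*(2433060 + (71974 - 1161246)) = 1385998*(2433060 - 1089272) = 1385998*1343788 = 1862487480424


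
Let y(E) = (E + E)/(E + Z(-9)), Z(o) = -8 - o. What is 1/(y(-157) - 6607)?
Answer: -78/515189 ≈ -0.00015140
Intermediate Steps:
y(E) = 2*E/(1 + E) (y(E) = (E + E)/(E + (-8 - 1*(-9))) = (2*E)/(E + (-8 + 9)) = (2*E)/(E + 1) = (2*E)/(1 + E) = 2*E/(1 + E))
1/(y(-157) - 6607) = 1/(2*(-157)/(1 - 157) - 6607) = 1/(2*(-157)/(-156) - 6607) = 1/(2*(-157)*(-1/156) - 6607) = 1/(157/78 - 6607) = 1/(-515189/78) = -78/515189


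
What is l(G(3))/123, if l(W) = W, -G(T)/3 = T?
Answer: -3/41 ≈ -0.073171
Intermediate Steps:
G(T) = -3*T
l(G(3))/123 = (-3*3)/123 = (1/123)*(-9) = -3/41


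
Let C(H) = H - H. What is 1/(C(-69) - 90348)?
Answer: -1/90348 ≈ -1.1068e-5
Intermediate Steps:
C(H) = 0
1/(C(-69) - 90348) = 1/(0 - 90348) = 1/(-90348) = -1/90348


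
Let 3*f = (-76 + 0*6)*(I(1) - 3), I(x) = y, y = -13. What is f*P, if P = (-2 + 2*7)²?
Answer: 58368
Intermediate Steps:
I(x) = -13
f = 1216/3 (f = ((-76 + 0*6)*(-13 - 3))/3 = ((-76 + 0)*(-16))/3 = (-76*(-16))/3 = (⅓)*1216 = 1216/3 ≈ 405.33)
P = 144 (P = (-2 + 14)² = 12² = 144)
f*P = (1216/3)*144 = 58368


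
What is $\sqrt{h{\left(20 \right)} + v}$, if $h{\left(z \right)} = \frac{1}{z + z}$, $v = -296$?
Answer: $\frac{i \sqrt{118390}}{20} \approx 17.204 i$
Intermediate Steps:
$h{\left(z \right)} = \frac{1}{2 z}$
$\sqrt{h{\left(20 \right)} + v} = \sqrt{\frac{1}{2 \cdot 20} - 296} = \sqrt{\frac{1}{2} \cdot \frac{1}{20} - 296} = \sqrt{\frac{1}{40} - 296} = \sqrt{- \frac{11839}{40}} = \frac{i \sqrt{118390}}{20}$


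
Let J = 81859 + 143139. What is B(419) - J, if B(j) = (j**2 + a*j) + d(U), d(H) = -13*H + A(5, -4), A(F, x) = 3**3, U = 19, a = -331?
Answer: -188346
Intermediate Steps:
J = 224998
A(F, x) = 27
d(H) = 27 - 13*H (d(H) = -13*H + 27 = 27 - 13*H)
B(j) = -220 + j**2 - 331*j (B(j) = (j**2 - 331*j) + (27 - 13*19) = (j**2 - 331*j) + (27 - 247) = (j**2 - 331*j) - 220 = -220 + j**2 - 331*j)
B(419) - J = (-220 + 419**2 - 331*419) - 1*224998 = (-220 + 175561 - 138689) - 224998 = 36652 - 224998 = -188346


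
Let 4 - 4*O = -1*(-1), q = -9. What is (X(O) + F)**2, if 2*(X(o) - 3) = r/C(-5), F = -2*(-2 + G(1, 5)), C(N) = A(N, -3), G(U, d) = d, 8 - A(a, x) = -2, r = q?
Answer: 4761/400 ≈ 11.902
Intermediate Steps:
r = -9
A(a, x) = 10 (A(a, x) = 8 - 1*(-2) = 8 + 2 = 10)
C(N) = 10
F = -6 (F = -2*(-2 + 5) = -2*3 = -6)
O = 3/4 (O = 1 - (-1)*(-1)/4 = 1 - 1/4*1 = 1 - 1/4 = 3/4 ≈ 0.75000)
X(o) = 51/20 (X(o) = 3 + (-9/10)/2 = 3 + (-9*1/10)/2 = 3 + (1/2)*(-9/10) = 3 - 9/20 = 51/20)
(X(O) + F)**2 = (51/20 - 6)**2 = (-69/20)**2 = 4761/400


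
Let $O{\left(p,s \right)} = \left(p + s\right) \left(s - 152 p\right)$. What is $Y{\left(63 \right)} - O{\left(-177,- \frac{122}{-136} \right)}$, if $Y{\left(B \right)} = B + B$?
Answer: $\frac{21909240299}{4624} \approx 4.7382 \cdot 10^{6}$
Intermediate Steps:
$Y{\left(B \right)} = 2 B$
$Y{\left(63 \right)} - O{\left(-177,- \frac{122}{-136} \right)} = 2 \cdot 63 - \left(\left(- \frac{122}{-136}\right)^{2} - 152 \left(-177\right)^{2} - - 26727 \left(- \frac{122}{-136}\right)\right) = 126 - \left(\left(\left(-122\right) \left(- \frac{1}{136}\right)\right)^{2} - 4762008 - - 26727 \left(\left(-122\right) \left(- \frac{1}{136}\right)\right)\right) = 126 - \left(\left(\frac{61}{68}\right)^{2} - 4762008 - \left(-26727\right) \frac{61}{68}\right) = 126 - \left(\frac{3721}{4624} - 4762008 + \frac{1630347}{68}\right) = 126 - - \frac{21908657675}{4624} = 126 + \frac{21908657675}{4624} = \frac{21909240299}{4624}$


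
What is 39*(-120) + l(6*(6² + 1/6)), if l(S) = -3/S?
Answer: -1015563/217 ≈ -4680.0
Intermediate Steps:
39*(-120) + l(6*(6² + 1/6)) = 39*(-120) - 3*1/(6*(6² + 1/6)) = -4680 - 3*1/(6*(36 + ⅙)) = -4680 - 3/(6*(217/6)) = -4680 - 3/217 = -1015563/217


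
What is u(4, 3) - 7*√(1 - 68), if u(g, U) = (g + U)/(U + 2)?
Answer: 7/5 - 7*I*√67 ≈ 1.4 - 57.297*I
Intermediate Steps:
u(g, U) = (U + g)/(2 + U)
u(4, 3) - 7*√(1 - 68) = (3 + 4)/(2 + 3) - 7*√(1 - 68) = 7/5 - 7*I*√67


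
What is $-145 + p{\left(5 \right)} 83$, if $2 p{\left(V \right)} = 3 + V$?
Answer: $187$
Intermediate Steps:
$p{\left(V \right)} = \frac{3}{2} + \frac{V}{2}$ ($p{\left(V \right)} = \frac{3 + V}{2} = \frac{3}{2} + \frac{V}{2}$)
$-145 + p{\left(5 \right)} 83 = -145 + \left(\frac{3}{2} + \frac{1}{2} \cdot 5\right) 83 = -145 + \left(\frac{3}{2} + \frac{5}{2}\right) 83 = -145 + 4 \cdot 83 = -145 + 332 = 187$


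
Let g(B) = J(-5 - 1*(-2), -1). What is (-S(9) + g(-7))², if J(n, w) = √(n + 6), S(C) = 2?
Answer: (2 - √3)² ≈ 0.071797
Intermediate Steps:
J(n, w) = √(6 + n)
g(B) = √3 (g(B) = √(6 + (-5 - 1*(-2))) = √(6 + (-5 + 2)) = √(6 - 3) = √3)
(-S(9) + g(-7))² = (-1*2 + √3)² = (-2 + √3)²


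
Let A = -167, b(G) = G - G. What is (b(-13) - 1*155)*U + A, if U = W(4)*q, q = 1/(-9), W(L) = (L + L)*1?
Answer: -263/9 ≈ -29.222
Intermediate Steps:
b(G) = 0
W(L) = 2*L (W(L) = (2*L)*1 = 2*L)
q = -1/9 ≈ -0.11111
U = -8/9 (U = (2*4)*(-1/9) = 8*(-1/9) = -8/9 ≈ -0.88889)
(b(-13) - 1*155)*U + A = (0 - 1*155)*(-8/9) - 167 = (0 - 155)*(-8/9) - 167 = -155*(-8/9) - 167 = 1240/9 - 167 = -263/9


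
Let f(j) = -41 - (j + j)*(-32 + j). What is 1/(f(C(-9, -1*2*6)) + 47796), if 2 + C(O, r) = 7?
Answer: 1/48025 ≈ 2.0822e-5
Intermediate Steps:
C(O, r) = 5 (C(O, r) = -2 + 7 = 5)
f(j) = -41 - 2*j*(-32 + j)
1/(f(C(-9, -1*2*6)) + 47796) = 1/((-41 - 2*5**2 + 64*5) + 47796) = 1/((-41 - 2*25 + 320) + 47796) = 1/((-41 - 50 + 320) + 47796) = 1/(229 + 47796) = 1/48025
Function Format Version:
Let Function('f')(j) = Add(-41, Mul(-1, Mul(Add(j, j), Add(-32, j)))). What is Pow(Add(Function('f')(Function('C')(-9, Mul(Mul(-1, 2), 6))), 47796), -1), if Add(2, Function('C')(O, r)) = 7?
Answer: Rational(1, 48025) ≈ 2.0822e-5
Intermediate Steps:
Function('C')(O, r) = 5 (Function('C')(O, r) = Add(-2, 7) = 5)
Function('f')(j) = Add(-41, Mul(-2, j, Add(-32, j))) (Function('f')(j) = Add(-41, Mul(-1, Mul(Mul(2, j), Add(-32, j)))) = Add(-41, Mul(-1, Mul(2, j, Add(-32, j)))) = Add(-41, Mul(-2, j, Add(-32, j))))
Pow(Add(Function('f')(Function('C')(-9, Mul(Mul(-1, 2), 6))), 47796), -1) = Pow(Add(Add(-41, Mul(-2, Pow(5, 2)), Mul(64, 5)), 47796), -1) = Pow(Add(Add(-41, Mul(-2, 25), 320), 47796), -1) = Pow(Add(Add(-41, -50, 320), 47796), -1) = Pow(Add(229, 47796), -1) = Pow(48025, -1) = Rational(1, 48025)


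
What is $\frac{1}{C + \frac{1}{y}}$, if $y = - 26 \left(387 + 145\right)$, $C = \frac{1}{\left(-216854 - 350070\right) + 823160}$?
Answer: $- \frac{886064088}{60601} \approx -14621.0$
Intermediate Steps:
$C = \frac{1}{256236}$ ($C = \frac{1}{\left(-216854 - 350070\right) + 823160} = \frac{1}{-566924 + 823160} = \frac{1}{256236} \approx 3.9026 \cdot 10^{-6}$)
$y = -13832$ ($y = \left(-26\right) 532 = -13832$)
$\frac{1}{C + \frac{1}{y}} = \frac{1}{\frac{1}{256236} + \frac{1}{-13832}} = \frac{1}{\frac{1}{256236} - \frac{1}{13832}} = \frac{1}{- \frac{60601}{886064088}} = - \frac{886064088}{60601}$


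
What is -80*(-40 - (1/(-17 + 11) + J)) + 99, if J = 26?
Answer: 16097/3 ≈ 5365.7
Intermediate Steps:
-80*(-40 - (1/(-17 + 11) + J)) + 99 = -80*(-40 - (1/(-17 + 11) + 26)) + 99 = -80*(-40 - (1/(-6) + 26)) + 99 = -80*(-40 - (-⅙ + 26)) + 99 = -80*(-40 - 1*155/6) + 99 = -80*(-40 - 155/6) + 99 = -80*(-395/6) + 99 = 15800/3 + 99 = 16097/3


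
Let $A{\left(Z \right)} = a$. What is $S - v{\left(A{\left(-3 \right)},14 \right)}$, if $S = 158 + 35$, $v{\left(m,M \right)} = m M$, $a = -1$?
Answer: $207$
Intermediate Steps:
$A{\left(Z \right)} = -1$
$v{\left(m,M \right)} = M m$
$S = 193$
$S - v{\left(A{\left(-3 \right)},14 \right)} = 193 - 14 \left(-1\right) = 193 - -14 = 193 + 14 = 207$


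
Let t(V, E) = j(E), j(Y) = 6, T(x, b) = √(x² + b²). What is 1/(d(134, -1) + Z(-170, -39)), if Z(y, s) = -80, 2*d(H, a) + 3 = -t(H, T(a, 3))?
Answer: -2/169 ≈ -0.011834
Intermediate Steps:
T(x, b) = √(b² + x²)
t(V, E) = 6
d(H, a) = -9/2 (d(H, a) = -3/2 + (-1*6)/2 = -3/2 + (½)*(-6) = -3/2 - 3 = -9/2)
1/(d(134, -1) + Z(-170, -39)) = 1/(-9/2 - 80) = 1/(-169/2) = -2/169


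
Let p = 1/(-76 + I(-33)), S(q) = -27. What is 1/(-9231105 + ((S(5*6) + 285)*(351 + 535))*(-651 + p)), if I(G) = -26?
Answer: -17/2686750279 ≈ -6.3273e-9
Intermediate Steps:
p = -1/102 (p = 1/(-76 - 26) = 1/(-102) = -1/102 ≈ -0.0098039)
1/(-9231105 + ((S(5*6) + 285)*(351 + 535))*(-651 + p)) = 1/(-9231105 + ((-27 + 285)*(351 + 535))*(-651 - 1/102)) = 1/(-9231105 + (258*886)*(-66403/102)) = 1/(-9231105 + 228588*(-66403/102)) = 1/(-9231105 - 2529821494/17) = 1/(-2686750279/17) = -17/2686750279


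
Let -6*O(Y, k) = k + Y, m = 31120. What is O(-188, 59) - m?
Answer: -62197/2 ≈ -31099.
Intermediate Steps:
O(Y, k) = -Y/6 - k/6 (O(Y, k) = -(k + Y)/6 = -(Y + k)/6 = -Y/6 - k/6)
O(-188, 59) - m = (-⅙*(-188) - ⅙*59) - 1*31120 = (94/3 - 59/6) - 31120 = 43/2 - 31120 = -62197/2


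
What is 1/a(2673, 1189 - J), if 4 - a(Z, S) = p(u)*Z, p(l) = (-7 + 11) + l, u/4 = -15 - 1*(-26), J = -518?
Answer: -1/128300 ≈ -7.7942e-6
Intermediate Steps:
u = 44 (u = 4*(-15 - 1*(-26)) = 4*(-15 + 26) = 4*11 = 44)
p(l) = 4 + l
a(Z, S) = 4 - 48*Z (a(Z, S) = 4 - (4 + 44)*Z = 4 - 48*Z)
1/a(2673, 1189 - J) = 1/(4 - 48*2673) = 1/(4 - 128304) = 1/(-128300) = -1/128300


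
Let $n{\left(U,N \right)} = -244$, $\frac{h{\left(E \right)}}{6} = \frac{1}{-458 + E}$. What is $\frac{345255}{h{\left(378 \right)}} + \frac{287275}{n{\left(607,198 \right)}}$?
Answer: $- \frac{1123516875}{244} \approx -4.6046 \cdot 10^{6}$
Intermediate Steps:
$h{\left(E \right)} = \frac{6}{-458 + E}$
$\frac{345255}{h{\left(378 \right)}} + \frac{287275}{n{\left(607,198 \right)}} = \frac{345255}{6 \frac{1}{-458 + 378}} + \frac{287275}{-244} = \frac{345255}{6 \frac{1}{-80}} + 287275 \left(- \frac{1}{244}\right) = \frac{345255}{6 \left(- \frac{1}{80}\right)} - \frac{287275}{244} = \frac{345255}{- \frac{3}{40}} - \frac{287275}{244} = 345255 \left(- \frac{40}{3}\right) - \frac{287275}{244} = -4603400 - \frac{287275}{244} = - \frac{1123516875}{244}$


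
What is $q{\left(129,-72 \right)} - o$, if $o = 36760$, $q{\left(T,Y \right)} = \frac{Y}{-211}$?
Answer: $- \frac{7756288}{211} \approx -36760.0$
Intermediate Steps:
$q{\left(T,Y \right)} = - \frac{Y}{211}$ ($q{\left(T,Y \right)} = Y \left(- \frac{1}{211}\right) = - \frac{Y}{211}$)
$q{\left(129,-72 \right)} - o = \left(- \frac{1}{211}\right) \left(-72\right) - 36760 = \frac{72}{211} - 36760 = - \frac{7756288}{211}$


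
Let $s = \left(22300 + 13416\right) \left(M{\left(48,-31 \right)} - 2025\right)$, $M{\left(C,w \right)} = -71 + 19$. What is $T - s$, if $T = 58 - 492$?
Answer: $74181698$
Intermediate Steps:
$M{\left(C,w \right)} = -52$
$T = -434$ ($T = 58 - 492 = -434$)
$s = -74182132$ ($s = \left(22300 + 13416\right) \left(-52 - 2025\right) = 35716 \left(-2077\right) = -74182132$)
$T - s = -434 - -74182132 = -434 + 74182132 = 74181698$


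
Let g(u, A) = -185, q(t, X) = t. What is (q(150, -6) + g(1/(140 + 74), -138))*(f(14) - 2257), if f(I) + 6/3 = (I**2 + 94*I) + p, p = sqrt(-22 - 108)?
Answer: 26145 - 35*I*sqrt(130) ≈ 26145.0 - 399.06*I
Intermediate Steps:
p = I*sqrt(130) (p = sqrt(-130) = I*sqrt(130) ≈ 11.402*I)
f(I) = -2 + I**2 + 94*I + I*sqrt(130) (f(I) = -2 + ((I**2 + 94*I) + I*sqrt(130)) = -2 + (I**2 + 94*I + I*sqrt(130)) = -2 + I**2 + 94*I + I*sqrt(130))
(q(150, -6) + g(1/(140 + 74), -138))*(f(14) - 2257) = (150 - 185)*((-2 + 14**2 + 94*14 + I*sqrt(130)) - 2257) = -35*((-2 + 196 + 1316 + I*sqrt(130)) - 2257) = -35*((1510 + I*sqrt(130)) - 2257) = -35*(-747 + I*sqrt(130)) = 26145 - 35*I*sqrt(130)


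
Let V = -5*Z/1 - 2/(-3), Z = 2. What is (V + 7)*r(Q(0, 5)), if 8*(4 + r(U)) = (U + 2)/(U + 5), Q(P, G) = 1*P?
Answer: 553/60 ≈ 9.2167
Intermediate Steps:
Q(P, G) = P
V = -28/3 (V = -5*2/1 - 2/(-3) = -10*1 - 2*(-⅓) = -10 + ⅔ = -28/3 ≈ -9.3333)
r(U) = -4 + (2 + U)/(8*(5 + U)) (r(U) = -4 + ((U + 2)/(U + 5))/8 = -4 + ((2 + U)/(5 + U))/8 = -4 + (2 + U)/(8*(5 + U)))
(V + 7)*r(Q(0, 5)) = (-28/3 + 7)*((-158 - 31*0)/(8*(5 + 0))) = -7*(-158 + 0)/(24*5) = -7*(-158)/(24*5) = -7/3*(-79/20) = 553/60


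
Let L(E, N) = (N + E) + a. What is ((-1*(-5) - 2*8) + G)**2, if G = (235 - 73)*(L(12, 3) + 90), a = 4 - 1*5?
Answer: 283484569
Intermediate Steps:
a = -1 (a = 4 - 5 = -1)
L(E, N) = -1 + E + N (L(E, N) = (N + E) - 1 = (E + N) - 1 = -1 + E + N)
G = 16848 (G = (235 - 73)*((-1 + 12 + 3) + 90) = 162*(14 + 90) = 162*104 = 16848)
((-1*(-5) - 2*8) + G)**2 = ((-1*(-5) - 2*8) + 16848)**2 = ((5 - 16) + 16848)**2 = (-11 + 16848)**2 = 16837**2 = 283484569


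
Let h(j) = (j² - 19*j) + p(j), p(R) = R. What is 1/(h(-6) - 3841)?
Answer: -1/3697 ≈ -0.00027049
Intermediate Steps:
h(j) = j² - 18*j (h(j) = (j² - 19*j) + j = j² - 18*j)
1/(h(-6) - 3841) = 1/(-6*(-18 - 6) - 3841) = 1/(-6*(-24) - 3841) = 1/(144 - 3841) = 1/(-3697) = -1/3697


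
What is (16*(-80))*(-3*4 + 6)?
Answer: 7680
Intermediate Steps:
(16*(-80))*(-3*4 + 6) = -1280*(-12 + 6) = -1280*(-6) = 7680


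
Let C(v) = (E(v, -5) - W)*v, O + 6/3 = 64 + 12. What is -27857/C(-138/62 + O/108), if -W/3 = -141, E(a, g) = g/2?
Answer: -93265236/2194729 ≈ -42.495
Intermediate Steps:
E(a, g) = g/2 (E(a, g) = g*(1/2) = g/2)
W = 423 (W = -3*(-141) = 423)
O = 74 (O = -2 + (64 + 12) = -2 + 76 = 74)
C(v) = -851*v/2 (C(v) = ((1/2)*(-5) - 1*423)*v = (-5/2 - 423)*v = -851*v/2)
-27857/C(-138/62 + O/108) = -27857*(-2/(851*(-138/62 + 74/108))) = -27857*(-2/(851*(-138*1/62 + 74*(1/108)))) = -27857*(-2/(851*(-69/31 + 37/54))) = -27857/((-851/2*(-2579/1674))) = -27857/2194729/3348 = -27857*3348/2194729 = -93265236/2194729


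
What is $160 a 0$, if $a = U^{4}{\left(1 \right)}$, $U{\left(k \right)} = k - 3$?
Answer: $0$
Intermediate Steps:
$U{\left(k \right)} = -3 + k$
$a = 16$ ($a = \left(-3 + 1\right)^{4} = \left(-2\right)^{4} = 16$)
$160 a 0 = 160 \cdot 16 \cdot 0 = 2560 \cdot 0 = 0$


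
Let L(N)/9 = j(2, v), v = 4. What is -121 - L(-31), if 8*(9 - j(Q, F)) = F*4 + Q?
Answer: -727/4 ≈ -181.75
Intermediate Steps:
j(Q, F) = 9 - F/2 - Q/8 (j(Q, F) = 9 - (F*4 + Q)/8 = 9 - (4*F + Q)/8 = 9 - (Q + 4*F)/8 = 9 + (-F/2 - Q/8) = 9 - F/2 - Q/8)
L(N) = 243/4 (L(N) = 9*(9 - ½*4 - ⅛*2) = 9*(9 - 2 - ¼) = 9*(27/4) = 243/4)
-121 - L(-31) = -121 - 1*243/4 = -121 - 243/4 = -727/4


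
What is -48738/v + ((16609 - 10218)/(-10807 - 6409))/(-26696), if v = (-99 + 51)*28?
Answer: 116666209841/3217188352 ≈ 36.263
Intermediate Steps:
v = -1344 (v = -48*28 = -1344)
-48738/v + ((16609 - 10218)/(-10807 - 6409))/(-26696) = -48738/(-1344) + ((16609 - 10218)/(-10807 - 6409))/(-26696) = -48738*(-1/1344) + (6391/(-17216))*(-1/26696) = 8123/224 + (6391*(-1/17216))*(-1/26696) = 8123/224 - 6391/17216*(-1/26696) = 8123/224 + 6391/459598336 = 116666209841/3217188352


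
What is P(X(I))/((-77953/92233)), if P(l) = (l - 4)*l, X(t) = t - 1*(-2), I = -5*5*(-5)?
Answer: -1440771693/77953 ≈ -18483.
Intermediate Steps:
I = 125 (I = -25*(-5) = 125)
X(t) = 2 + t (X(t) = t + 2 = 2 + t)
P(l) = l*(-4 + l) (P(l) = (-4 + l)*l = l*(-4 + l))
P(X(I))/((-77953/92233)) = ((2 + 125)*(-4 + (2 + 125)))/((-77953/92233)) = (127*(-4 + 127))/((-77953*1/92233)) = (127*123)/(-77953/92233) = 15621*(-92233/77953) = -1440771693/77953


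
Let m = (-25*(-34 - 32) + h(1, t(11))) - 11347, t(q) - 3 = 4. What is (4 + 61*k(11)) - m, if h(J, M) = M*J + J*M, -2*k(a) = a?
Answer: 18703/2 ≈ 9351.5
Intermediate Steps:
k(a) = -a/2
t(q) = 7 (t(q) = 3 + 4 = 7)
h(J, M) = 2*J*M (h(J, M) = J*M + J*M = 2*J*M)
m = -9683 (m = (-25*(-34 - 32) + 2*1*7) - 11347 = (-25*(-66) + 14) - 11347 = (1650 + 14) - 11347 = 1664 - 11347 = -9683)
(4 + 61*k(11)) - m = (4 + 61*(-½*11)) - 1*(-9683) = (4 + 61*(-11/2)) + 9683 = (4 - 671/2) + 9683 = -663/2 + 9683 = 18703/2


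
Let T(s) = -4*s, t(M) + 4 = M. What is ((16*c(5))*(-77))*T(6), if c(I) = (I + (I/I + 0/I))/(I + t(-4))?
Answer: -59136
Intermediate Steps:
t(M) = -4 + M
c(I) = (1 + I)/(-8 + I) (c(I) = (I + (I/I + 0/I))/(I + (-4 - 4)) = (I + (1 + 0))/(I - 8) = (I + 1)/(-8 + I) = (1 + I)/(-8 + I))
((16*c(5))*(-77))*T(6) = ((16*((1 + 5)/(-8 + 5)))*(-77))*(-4*6) = ((16*(6/(-3)))*(-77))*(-24) = ((16*(-⅓*6))*(-77))*(-24) = ((16*(-2))*(-77))*(-24) = -32*(-77)*(-24) = 2464*(-24) = -59136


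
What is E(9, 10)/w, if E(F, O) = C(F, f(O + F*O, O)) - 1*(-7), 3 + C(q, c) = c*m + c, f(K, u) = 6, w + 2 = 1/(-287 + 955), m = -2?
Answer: 1336/1335 ≈ 1.0007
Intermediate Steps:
w = -1335/668 (w = -2 + 1/(-287 + 955) = -2 + 1/668 = -1335/668 ≈ -1.9985)
C(q, c) = -3 - c (C(q, c) = -3 + (c*(-2) + c) = -3 + (-2*c + c) = -3 - c)
E(F, O) = -2 (E(F, O) = (-3 - 1*6) - 1*(-7) = (-3 - 6) + 7 = -9 + 7 = -2)
E(9, 10)/w = -2/(-1335/668) = -2*(-668/1335) = 1336/1335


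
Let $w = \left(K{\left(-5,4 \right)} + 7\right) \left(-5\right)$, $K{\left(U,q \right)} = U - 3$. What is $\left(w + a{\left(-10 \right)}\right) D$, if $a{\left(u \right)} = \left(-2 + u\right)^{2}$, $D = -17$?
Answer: $-2533$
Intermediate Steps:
$K{\left(U,q \right)} = -3 + U$
$w = 5$ ($w = \left(\left(-3 - 5\right) + 7\right) \left(-5\right) = \left(-8 + 7\right) \left(-5\right) = \left(-1\right) \left(-5\right) = 5$)
$\left(w + a{\left(-10 \right)}\right) D = \left(5 + \left(-2 - 10\right)^{2}\right) \left(-17\right) = \left(5 + \left(-12\right)^{2}\right) \left(-17\right) = \left(5 + 144\right) \left(-17\right) = 149 \left(-17\right) = -2533$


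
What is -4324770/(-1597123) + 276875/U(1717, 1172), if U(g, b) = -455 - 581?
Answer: -437722968905/1654619428 ≈ -264.55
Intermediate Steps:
U(g, b) = -1036
-4324770/(-1597123) + 276875/U(1717, 1172) = -4324770/(-1597123) + 276875/(-1036) = -4324770*(-1/1597123) + 276875*(-1/1036) = 4324770/1597123 - 276875/1036 = -437722968905/1654619428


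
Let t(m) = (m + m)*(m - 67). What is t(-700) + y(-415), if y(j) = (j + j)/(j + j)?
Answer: 1073801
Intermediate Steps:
t(m) = 2*m*(-67 + m) (t(m) = (2*m)*(-67 + m) = 2*m*(-67 + m))
y(j) = 1 (y(j) = (2*j)/((2*j)) = (2*j)*(1/(2*j)) = 1)
t(-700) + y(-415) = 2*(-700)*(-67 - 700) + 1 = 2*(-700)*(-767) + 1 = 1073800 + 1 = 1073801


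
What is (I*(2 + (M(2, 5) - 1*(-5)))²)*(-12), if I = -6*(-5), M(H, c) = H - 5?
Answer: -5760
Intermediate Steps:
M(H, c) = -5 + H
I = 30
(I*(2 + (M(2, 5) - 1*(-5)))²)*(-12) = (30*(2 + ((-5 + 2) - 1*(-5)))²)*(-12) = (30*(2 + (-3 + 5))²)*(-12) = (30*(2 + 2)²)*(-12) = (30*4²)*(-12) = (30*16)*(-12) = 480*(-12) = -5760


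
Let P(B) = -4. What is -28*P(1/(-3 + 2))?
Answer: 112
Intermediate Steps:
-28*P(1/(-3 + 2)) = -28*(-4) = 112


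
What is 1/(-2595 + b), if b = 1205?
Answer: -1/1390 ≈ -0.00071942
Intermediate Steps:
1/(-2595 + b) = 1/(-2595 + 1205) = 1/(-1390) = -1/1390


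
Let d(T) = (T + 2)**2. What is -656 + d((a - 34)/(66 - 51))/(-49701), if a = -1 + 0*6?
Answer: -293434705/447309 ≈ -656.00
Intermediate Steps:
a = -1 (a = -1 + 0 = -1)
d(T) = (2 + T)**2
-656 + d((a - 34)/(66 - 51))/(-49701) = -656 + (2 + (-1 - 34)/(66 - 51))**2/(-49701) = -656 + (2 - 35/15)**2*(-1/49701) = -656 + (2 - 35*1/15)**2*(-1/49701) = -656 + (2 - 7/3)**2*(-1/49701) = -656 + (-1/3)**2*(-1/49701) = -656 + (1/9)*(-1/49701) = -656 - 1/447309 = -293434705/447309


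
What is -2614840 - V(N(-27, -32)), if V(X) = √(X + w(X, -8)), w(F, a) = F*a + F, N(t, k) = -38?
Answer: -2614840 - 2*√57 ≈ -2.6149e+6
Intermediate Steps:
w(F, a) = F + F*a
V(X) = √6*√(-X) (V(X) = √(X + X*(1 - 8)) = √(X + X*(-7)) = √(X - 7*X) = √(-6*X) = √6*√(-X))
-2614840 - V(N(-27, -32)) = -2614840 - √6*√(-1*(-38)) = -2614840 - √6*√38 = -2614840 - 2*√57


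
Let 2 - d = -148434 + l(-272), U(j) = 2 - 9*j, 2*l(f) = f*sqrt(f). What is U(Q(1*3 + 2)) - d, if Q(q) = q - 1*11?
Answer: -148380 - 544*I*sqrt(17) ≈ -1.4838e+5 - 2243.0*I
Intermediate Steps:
l(f) = f**(3/2)/2 (l(f) = (f*sqrt(f))/2 = f**(3/2)/2)
Q(q) = -11 + q (Q(q) = q - 11 = -11 + q)
d = 148436 + 544*I*sqrt(17) (d = 2 - (-148434 + (-272)**(3/2)/2) = 2 - (-148434 + (-1088*I*sqrt(17))/2) = 2 - (-148434 - 544*I*sqrt(17)) = 2 + (148434 + 544*I*sqrt(17)) = 148436 + 544*I*sqrt(17) ≈ 1.4844e+5 + 2243.0*I)
U(Q(1*3 + 2)) - d = (2 - 9*(-11 + (1*3 + 2))) - (148436 + 544*I*sqrt(17)) = (2 - 9*(-11 + (3 + 2))) + (-148436 - 544*I*sqrt(17)) = (2 - 9*(-11 + 5)) + (-148436 - 544*I*sqrt(17)) = (2 - 9*(-6)) + (-148436 - 544*I*sqrt(17)) = (2 + 54) + (-148436 - 544*I*sqrt(17)) = 56 + (-148436 - 544*I*sqrt(17)) = -148380 - 544*I*sqrt(17)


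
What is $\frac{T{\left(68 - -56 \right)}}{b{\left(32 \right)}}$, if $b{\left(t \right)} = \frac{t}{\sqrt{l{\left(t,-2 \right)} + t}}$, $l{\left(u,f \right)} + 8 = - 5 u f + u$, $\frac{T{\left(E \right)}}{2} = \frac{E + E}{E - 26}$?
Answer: $\frac{31 \sqrt{94}}{98} \approx 3.0669$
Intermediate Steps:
$T{\left(E \right)} = \frac{4 E}{-26 + E}$ ($T{\left(E \right)} = 2 \frac{E + E}{E - 26} = 2 \frac{2 E}{-26 + E} = \frac{4 E}{-26 + E}$)
$l{\left(u,f \right)} = -8 + u - 5 f u$ ($l{\left(u,f \right)} = -8 + \left(- 5 u f + u\right) = -8 - \left(- u + 5 f u\right) = -8 + u - 5 f u$)
$b{\left(t \right)} = \frac{t}{\sqrt{-8 + 12 t}}$ ($b{\left(t \right)} = \frac{t}{\sqrt{\left(-8 + t - - 10 t\right) + t}} = \frac{t}{\sqrt{\left(-8 + t + 10 t\right) + t}} = \frac{t}{\sqrt{\left(-8 + 11 t\right) + t}} = \frac{t}{\sqrt{-8 + 12 t}}$)
$\frac{T{\left(68 - -56 \right)}}{b{\left(32 \right)}} = \frac{4 \left(68 - -56\right) \frac{1}{-26 + \left(68 - -56\right)}}{\frac{1}{2} \cdot 32 \frac{1}{\sqrt{-2 + 3 \cdot 32}}} = \frac{4 \left(68 + 56\right) \frac{1}{-26 + \left(68 + 56\right)}}{\frac{1}{2} \cdot 32 \frac{1}{\sqrt{-2 + 96}}} = \frac{4 \cdot 124 \frac{1}{-26 + 124}}{\frac{1}{2} \cdot 32 \frac{1}{\sqrt{94}}} = \frac{4 \cdot 124 \cdot \frac{1}{98}}{\frac{1}{2} \cdot 32 \frac{\sqrt{94}}{94}} = \frac{4 \cdot 124 \cdot \frac{1}{98}}{\frac{8}{47} \sqrt{94}} = \frac{248 \frac{\sqrt{94}}{16}}{49} = \frac{31 \sqrt{94}}{98}$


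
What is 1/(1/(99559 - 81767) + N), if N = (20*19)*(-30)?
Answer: -17792/202828799 ≈ -8.7719e-5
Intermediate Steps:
N = -11400 (N = 380*(-30) = -11400)
1/(1/(99559 - 81767) + N) = 1/(1/(99559 - 81767) - 11400) = 1/(1/17792 - 11400) = 1/(-202828799/17792) = -17792/202828799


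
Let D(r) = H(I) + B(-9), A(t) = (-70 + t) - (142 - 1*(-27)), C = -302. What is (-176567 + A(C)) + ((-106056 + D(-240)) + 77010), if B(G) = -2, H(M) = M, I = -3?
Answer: -206159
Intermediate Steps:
A(t) = -239 + t (A(t) = (-70 + t) - (142 + 27) = (-70 + t) - 1*169 = (-70 + t) - 169 = -239 + t)
D(r) = -5 (D(r) = -3 - 2 = -5)
(-176567 + A(C)) + ((-106056 + D(-240)) + 77010) = (-176567 + (-239 - 302)) + ((-106056 - 5) + 77010) = (-176567 - 541) + (-106061 + 77010) = -177108 - 29051 = -206159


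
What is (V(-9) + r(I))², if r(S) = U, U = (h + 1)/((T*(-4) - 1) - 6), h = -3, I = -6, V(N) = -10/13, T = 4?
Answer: 41616/89401 ≈ 0.46550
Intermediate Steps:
V(N) = -10/13 (V(N) = -10*1/13 = -10/13)
U = 2/23 (U = (-3 + 1)/((4*(-4) - 1) - 6) = -2/((-16 - 1) - 6) = -2/(-17 - 6) = -2/(-23) = -2*(-1/23) = 2/23 ≈ 0.086957)
r(S) = 2/23
(V(-9) + r(I))² = (-10/13 + 2/23)² = (-204/299)² = 41616/89401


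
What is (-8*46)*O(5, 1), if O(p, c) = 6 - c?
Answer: -1840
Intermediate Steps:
(-8*46)*O(5, 1) = (-8*46)*(6 - 1*1) = -368*(6 - 1) = -368*5 = -1840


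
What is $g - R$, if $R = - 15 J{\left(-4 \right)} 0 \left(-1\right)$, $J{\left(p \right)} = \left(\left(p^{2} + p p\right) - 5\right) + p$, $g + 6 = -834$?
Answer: $-840$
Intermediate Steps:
$g = -840$ ($g = -6 - 834 = -840$)
$J{\left(p \right)} = -5 + p + 2 p^{2}$ ($J{\left(p \right)} = \left(\left(p^{2} + p^{2}\right) - 5\right) + p = \left(2 p^{2} - 5\right) + p = \left(-5 + 2 p^{2}\right) + p = -5 + p + 2 p^{2}$)
$R = 0$ ($R = - 15 \left(-5 - 4 + 2 \left(-4\right)^{2}\right) 0 \left(-1\right) = - 15 \left(-5 - 4 + 2 \cdot 16\right) 0 = - 15 \left(-5 - 4 + 32\right) 0 = \left(-15\right) 23 \cdot 0 = \left(-345\right) 0 = 0$)
$g - R = -840 - 0 = -840 + 0 = -840$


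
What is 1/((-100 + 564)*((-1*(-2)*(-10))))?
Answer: -1/9280 ≈ -0.00010776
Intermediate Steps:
1/((-100 + 564)*((-1*(-2)*(-10)))) = 1/(464*((2*(-10)))) = (1/464)/(-20) = (1/464)*(-1/20) = -1/9280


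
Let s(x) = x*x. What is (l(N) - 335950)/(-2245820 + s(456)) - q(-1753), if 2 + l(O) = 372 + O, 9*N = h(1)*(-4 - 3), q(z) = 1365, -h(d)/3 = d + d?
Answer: -4172064127/3056826 ≈ -1364.8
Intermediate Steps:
s(x) = x²
h(d) = -6*d (h(d) = -3*(d + d) = -6*d)
N = 14/3 (N = ((-6*1)*(-4 - 3))/9 = (-6*(-7))/9 = (⅑)*42 = 14/3 ≈ 4.6667)
l(O) = 370 + O (l(O) = -2 + (372 + O) = 370 + O)
(l(N) - 335950)/(-2245820 + s(456)) - q(-1753) = ((370 + 14/3) - 335950)/(-2245820 + 456²) - 1*1365 = (1124/3 - 335950)/(-2245820 + 207936) - 1365 = -1006726/3/(-2037884) - 1365 = -1006726/3*(-1/2037884) - 1365 = 503363/3056826 - 1365 = -4172064127/3056826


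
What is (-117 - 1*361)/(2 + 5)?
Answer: -478/7 ≈ -68.286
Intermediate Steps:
(-117 - 1*361)/(2 + 5) = (-117 - 361)/7 = -478*⅐ = -478/7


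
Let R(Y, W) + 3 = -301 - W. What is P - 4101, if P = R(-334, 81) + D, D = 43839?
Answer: 39353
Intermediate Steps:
R(Y, W) = -304 - W (R(Y, W) = -3 + (-301 - W) = -304 - W)
P = 43454 (P = (-304 - 1*81) + 43839 = (-304 - 81) + 43839 = -385 + 43839 = 43454)
P - 4101 = 43454 - 4101 = 39353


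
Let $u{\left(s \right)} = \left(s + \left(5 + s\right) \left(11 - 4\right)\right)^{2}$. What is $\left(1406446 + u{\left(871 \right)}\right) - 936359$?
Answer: $49512096$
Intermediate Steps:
$u{\left(s \right)} = \left(35 + 8 s\right)^{2}$ ($u{\left(s \right)} = \left(s + \left(5 + s\right) 7\right)^{2} = \left(s + \left(35 + 7 s\right)\right)^{2} = \left(35 + 8 s\right)^{2}$)
$\left(1406446 + u{\left(871 \right)}\right) - 936359 = \left(1406446 + \left(35 + 8 \cdot 871\right)^{2}\right) - 936359 = \left(1406446 + \left(35 + 6968\right)^{2}\right) - 936359 = \left(1406446 + 7003^{2}\right) - 936359 = \left(1406446 + 49042009\right) - 936359 = 50448455 - 936359 = 49512096$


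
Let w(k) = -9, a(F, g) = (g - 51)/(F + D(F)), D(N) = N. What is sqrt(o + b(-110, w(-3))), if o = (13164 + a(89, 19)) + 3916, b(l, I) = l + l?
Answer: 2*sqrt(33386659)/89 ≈ 129.85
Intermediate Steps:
a(F, g) = (-51 + g)/(2*F) (a(F, g) = (g - 51)/(F + F) = (-51 + g)/((2*F)) = (-51 + g)*(1/(2*F)) = (-51 + g)/(2*F))
b(l, I) = 2*l
o = 1520104/89 (o = (13164 + (1/2)*(-51 + 19)/89) + 3916 = (13164 + (1/2)*(1/89)*(-32)) + 3916 = (13164 - 16/89) + 3916 = 1171580/89 + 3916 = 1520104/89 ≈ 17080.)
sqrt(o + b(-110, w(-3))) = sqrt(1520104/89 + 2*(-110)) = sqrt(1520104/89 - 220) = sqrt(1500524/89) = 2*sqrt(33386659)/89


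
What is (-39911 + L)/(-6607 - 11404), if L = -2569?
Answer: 42480/18011 ≈ 2.3586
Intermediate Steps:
(-39911 + L)/(-6607 - 11404) = (-39911 - 2569)/(-6607 - 11404) = -42480/(-18011) = -42480*(-1/18011) = 42480/18011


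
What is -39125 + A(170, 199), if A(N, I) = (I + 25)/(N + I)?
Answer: -14436901/369 ≈ -39124.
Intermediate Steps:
A(N, I) = (25 + I)/(I + N)
-39125 + A(170, 199) = -39125 + (25 + 199)/(199 + 170) = -39125 + 224/369 = -14436901/369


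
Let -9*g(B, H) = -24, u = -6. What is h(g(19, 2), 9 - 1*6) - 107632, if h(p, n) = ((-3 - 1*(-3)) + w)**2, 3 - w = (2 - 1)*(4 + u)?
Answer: -107607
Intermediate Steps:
g(B, H) = 8/3 (g(B, H) = -1/9*(-24) = 8/3)
w = 5 (w = 3 - (2 - 1)*(4 - 6) = 3 - (-2) = 3 - 1*(-2) = 3 + 2 = 5)
h(p, n) = 25 (h(p, n) = ((-3 - 1*(-3)) + 5)**2 = ((-3 + 3) + 5)**2 = (0 + 5)**2 = 5**2 = 25)
h(g(19, 2), 9 - 1*6) - 107632 = 25 - 107632 = -107607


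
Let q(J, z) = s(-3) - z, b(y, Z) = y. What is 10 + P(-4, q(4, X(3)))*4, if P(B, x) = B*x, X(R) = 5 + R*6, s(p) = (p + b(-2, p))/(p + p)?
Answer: 1094/3 ≈ 364.67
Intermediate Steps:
s(p) = (-2 + p)/(2*p) (s(p) = (p - 2)/(p + p) = (-2 + p)/((2*p)) = (-2 + p)*(1/(2*p)) = (-2 + p)/(2*p))
X(R) = 5 + 6*R
q(J, z) = 5/6 - z (q(J, z) = (1/2)*(-2 - 3)/(-3) - z = (1/2)*(-1/3)*(-5) - z = 5/6 - z)
10 + P(-4, q(4, X(3)))*4 = 10 - 4*(5/6 - (5 + 6*3))*4 = 10 - 4*(5/6 - (5 + 18))*4 = 10 - 4*(5/6 - 1*23)*4 = 10 - 4*(5/6 - 23)*4 = 10 - 4*(-133/6)*4 = 10 + (266/3)*4 = 10 + 1064/3 = 1094/3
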